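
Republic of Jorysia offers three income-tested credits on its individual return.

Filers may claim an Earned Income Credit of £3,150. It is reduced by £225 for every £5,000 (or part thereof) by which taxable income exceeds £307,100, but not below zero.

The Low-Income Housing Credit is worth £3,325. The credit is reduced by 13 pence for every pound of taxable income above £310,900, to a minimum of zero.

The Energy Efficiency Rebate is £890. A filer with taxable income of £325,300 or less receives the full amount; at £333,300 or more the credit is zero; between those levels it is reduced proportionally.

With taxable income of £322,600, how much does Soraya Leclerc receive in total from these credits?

£4,944

Earned Income Credit: income exceeds £307,100 by £15,500, which is 4 full-or-partial £5,000 increments; reduction = 4 × £225 = £900, leaving £2,250.
Low-Income Housing Credit: 13% of the £11,700 excess over £310,900 is £1,521; credit = £3,325 − £1,521 = £1,804.
Energy Efficiency Rebate: £322,600 is at or below the £325,300 threshold, so the full £890 applies.
Total: £2,250 + £1,804 + £890 = £4,944.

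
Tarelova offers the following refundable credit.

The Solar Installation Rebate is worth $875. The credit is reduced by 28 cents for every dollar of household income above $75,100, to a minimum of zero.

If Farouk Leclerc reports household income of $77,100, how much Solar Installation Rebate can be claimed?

Solar Installation Rebate: 28% of the $2,000 excess over $75,100 is $560; credit = $875 − $560 = $315.

$315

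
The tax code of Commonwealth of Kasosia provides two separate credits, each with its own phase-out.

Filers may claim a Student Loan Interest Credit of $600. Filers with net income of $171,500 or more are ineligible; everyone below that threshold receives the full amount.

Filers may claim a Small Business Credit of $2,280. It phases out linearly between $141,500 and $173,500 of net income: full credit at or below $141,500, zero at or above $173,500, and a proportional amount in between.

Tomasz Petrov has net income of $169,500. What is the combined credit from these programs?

Student Loan Interest Credit: $169,500 is below the $171,500 cutoff, so the full $600 applies.
Small Business Credit: $169,500 is $28,000 into a $32,000 phase-out range, leaving 4,000/32,000 of the credit: $2,280 × 4,000/32,000 = $285.
Total: $600 + $285 = $885.

$885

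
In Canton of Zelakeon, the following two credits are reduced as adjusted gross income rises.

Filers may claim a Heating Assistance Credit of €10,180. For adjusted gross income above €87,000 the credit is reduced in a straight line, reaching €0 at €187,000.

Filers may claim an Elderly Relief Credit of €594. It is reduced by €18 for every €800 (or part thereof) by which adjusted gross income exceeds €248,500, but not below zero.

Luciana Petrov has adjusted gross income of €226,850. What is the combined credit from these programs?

€594

Heating Assistance Credit: €226,850 is at or above €187,000, so the credit is €0.
Elderly Relief Credit: €226,850 is at or below the €248,500 threshold, so the full €594 applies.
Total: €0 + €594 = €594.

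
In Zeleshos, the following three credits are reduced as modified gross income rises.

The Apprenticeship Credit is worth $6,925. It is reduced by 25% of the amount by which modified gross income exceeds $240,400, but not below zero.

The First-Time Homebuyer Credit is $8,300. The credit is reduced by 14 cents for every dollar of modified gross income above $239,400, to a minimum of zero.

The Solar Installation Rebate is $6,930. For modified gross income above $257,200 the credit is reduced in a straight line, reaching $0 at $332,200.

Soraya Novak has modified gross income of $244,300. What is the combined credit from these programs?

$20,494

Apprenticeship Credit: 25% of the $3,900 excess over $240,400 is $975; credit = $6,925 − $975 = $5,950.
First-Time Homebuyer Credit: 14% of the $4,900 excess over $239,400 is $686; credit = $8,300 − $686 = $7,614.
Solar Installation Rebate: $244,300 is at or below the $257,200 threshold, so the full $6,930 applies.
Total: $5,950 + $7,614 + $6,930 = $20,494.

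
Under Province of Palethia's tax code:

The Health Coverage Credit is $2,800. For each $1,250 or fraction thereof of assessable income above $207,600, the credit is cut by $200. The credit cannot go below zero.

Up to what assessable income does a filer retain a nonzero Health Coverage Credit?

After 13 increments the reduction is 13 × $200 = $2,600, leaving $200; one more increment wipes it out. Increment 13 ends at excess 13 × $1,250 = $16,250, so the highest qualifying income is $207,600 + $16,250 = $223,850.

$223,850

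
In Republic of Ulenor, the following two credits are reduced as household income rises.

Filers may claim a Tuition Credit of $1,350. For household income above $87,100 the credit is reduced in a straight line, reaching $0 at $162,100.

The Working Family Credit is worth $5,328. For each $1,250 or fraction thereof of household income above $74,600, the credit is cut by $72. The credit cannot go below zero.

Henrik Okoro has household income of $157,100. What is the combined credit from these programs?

$666

Tuition Credit: $157,100 is $70,000 into a $75,000 phase-out range, leaving 5,000/75,000 of the credit: $1,350 × 5,000/75,000 = $90.
Working Family Credit: income exceeds $74,600 by $82,500, which is 66 full-or-partial $1,250 increments; reduction = 66 × $72 = $4,752, leaving $576.
Total: $90 + $576 = $666.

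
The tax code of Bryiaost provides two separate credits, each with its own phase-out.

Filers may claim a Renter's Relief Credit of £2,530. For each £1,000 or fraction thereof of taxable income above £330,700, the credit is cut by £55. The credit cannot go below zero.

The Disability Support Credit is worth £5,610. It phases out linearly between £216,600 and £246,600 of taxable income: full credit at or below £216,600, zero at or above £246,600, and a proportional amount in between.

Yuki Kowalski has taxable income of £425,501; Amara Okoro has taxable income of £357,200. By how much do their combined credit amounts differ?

£1,045

Yuki (£425,501): Renter's Relief Credit: income exceeds £330,700 by £94,801 → 95 increments × £55 = £5,225 ≥ base, so the credit is £0. Disability Support Credit: £425,501 is at or above £246,600, so the credit is £0. total £0 + £0 = £0
Amara (£357,200): Renter's Relief Credit: income exceeds £330,700 by £26,500, which is 27 full-or-partial £1,000 increments; reduction = 27 × £55 = £1,485, leaving £1,045. Disability Support Credit: £357,200 is at or above £246,600, so the credit is £0. total £1,045 + £0 = £1,045
Difference: |£0 − £1,045| = £1,045.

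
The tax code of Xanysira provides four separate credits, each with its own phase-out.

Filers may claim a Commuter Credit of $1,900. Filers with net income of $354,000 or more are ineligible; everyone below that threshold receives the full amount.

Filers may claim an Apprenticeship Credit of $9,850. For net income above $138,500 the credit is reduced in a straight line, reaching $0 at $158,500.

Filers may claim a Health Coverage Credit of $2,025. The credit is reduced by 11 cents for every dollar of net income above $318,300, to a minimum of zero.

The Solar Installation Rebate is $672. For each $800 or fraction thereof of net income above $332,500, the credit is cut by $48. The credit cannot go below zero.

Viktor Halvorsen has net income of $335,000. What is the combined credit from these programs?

$2,568

Commuter Credit: $335,000 is below the $354,000 cutoff, so the full $1,900 applies.
Apprenticeship Credit: $335,000 is at or above $158,500, so the credit is $0.
Health Coverage Credit: 11% of the $16,700 excess over $318,300 is $1,837; credit = $2,025 − $1,837 = $188.
Solar Installation Rebate: income exceeds $332,500 by $2,500, which is 4 full-or-partial $800 increments; reduction = 4 × $48 = $192, leaving $480.
Total: $1,900 + $0 + $188 + $480 = $2,568.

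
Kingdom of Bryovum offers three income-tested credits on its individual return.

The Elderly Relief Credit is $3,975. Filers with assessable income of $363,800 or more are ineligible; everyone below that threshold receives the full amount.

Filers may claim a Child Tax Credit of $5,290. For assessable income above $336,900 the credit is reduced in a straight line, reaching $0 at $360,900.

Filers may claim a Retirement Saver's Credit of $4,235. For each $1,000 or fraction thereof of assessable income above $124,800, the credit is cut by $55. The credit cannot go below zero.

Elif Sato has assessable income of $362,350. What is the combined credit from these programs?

$3,975

Elderly Relief Credit: $362,350 is below the $363,800 cutoff, so the full $3,975 applies.
Child Tax Credit: $362,350 is at or above $360,900, so the credit is $0.
Retirement Saver's Credit: income exceeds $124,800 by $237,550 → 238 increments × $55 = $13,090 ≥ base, so the credit is $0.
Total: $3,975 + $0 + $0 = $3,975.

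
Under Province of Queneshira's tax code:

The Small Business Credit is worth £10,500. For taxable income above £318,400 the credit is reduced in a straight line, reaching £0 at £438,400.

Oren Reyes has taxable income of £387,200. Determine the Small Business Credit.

£4,480

Small Business Credit: £387,200 is £68,800 into a £120,000 phase-out range, leaving 51,200/120,000 of the credit: £10,500 × 51,200/120,000 = £4,480.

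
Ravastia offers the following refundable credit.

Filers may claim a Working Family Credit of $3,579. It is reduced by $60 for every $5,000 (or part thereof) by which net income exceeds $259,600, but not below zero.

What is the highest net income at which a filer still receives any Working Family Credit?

After 59 increments the reduction is 59 × $60 = $3,540, leaving $39; one more increment wipes it out. Increment 59 ends at excess 59 × $5,000 = $295,000, so the highest qualifying income is $259,600 + $295,000 = $554,600.

$554,600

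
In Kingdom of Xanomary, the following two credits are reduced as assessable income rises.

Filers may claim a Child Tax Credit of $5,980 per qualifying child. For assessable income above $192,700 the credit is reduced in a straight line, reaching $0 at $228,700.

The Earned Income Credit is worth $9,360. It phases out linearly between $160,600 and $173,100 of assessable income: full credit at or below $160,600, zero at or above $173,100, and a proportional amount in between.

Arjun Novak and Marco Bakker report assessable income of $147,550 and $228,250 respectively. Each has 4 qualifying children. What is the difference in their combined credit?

$32,981

Arjun ($147,550): Child Tax Credit: base = 4 × $5,980 = $23,920. $147,550 is at or below the $192,700 threshold, so the full $23,920 applies. Earned Income Credit: $147,550 is at or below the $160,600 threshold, so the full $9,360 applies. total $23,920 + $9,360 = $33,280
Marco ($228,250): Child Tax Credit: base = 4 × $5,980 = $23,920. $228,250 is $35,550 into a $36,000 phase-out range, leaving 450/36,000 of the credit: $23,920 × 450/36,000 = $299. Earned Income Credit: $228,250 is at or above $173,100, so the credit is $0. total $299 + $0 = $299
Difference: |$33,280 − $299| = $32,981.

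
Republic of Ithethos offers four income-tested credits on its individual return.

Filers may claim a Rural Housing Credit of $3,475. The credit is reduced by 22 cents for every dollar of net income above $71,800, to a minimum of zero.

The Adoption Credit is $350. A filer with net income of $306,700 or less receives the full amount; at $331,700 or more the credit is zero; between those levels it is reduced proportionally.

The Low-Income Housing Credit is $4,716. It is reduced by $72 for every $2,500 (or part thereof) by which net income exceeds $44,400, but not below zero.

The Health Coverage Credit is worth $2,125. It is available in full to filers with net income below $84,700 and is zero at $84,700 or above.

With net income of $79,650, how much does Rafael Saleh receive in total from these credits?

Rural Housing Credit: 22% of the $7,850 excess over $71,800 is $1,727; credit = $3,475 − $1,727 = $1,748.
Adoption Credit: $79,650 is at or below the $306,700 threshold, so the full $350 applies.
Low-Income Housing Credit: income exceeds $44,400 by $35,250, which is 15 full-or-partial $2,500 increments; reduction = 15 × $72 = $1,080, leaving $3,636.
Health Coverage Credit: $79,650 is below the $84,700 cutoff, so the full $2,125 applies.
Total: $1,748 + $350 + $3,636 + $2,125 = $7,859.

$7,859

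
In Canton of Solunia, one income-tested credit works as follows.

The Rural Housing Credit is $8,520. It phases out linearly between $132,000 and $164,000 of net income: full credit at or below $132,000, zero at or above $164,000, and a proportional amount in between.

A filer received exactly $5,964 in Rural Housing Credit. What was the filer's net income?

$141,600

$5,964 is 5,964/8,520 of the full $8,520, so 2,556/8,520 of the $32,000 range has been used: income = $132,000 + $32,000 × 2,556/8,520 = $141,600.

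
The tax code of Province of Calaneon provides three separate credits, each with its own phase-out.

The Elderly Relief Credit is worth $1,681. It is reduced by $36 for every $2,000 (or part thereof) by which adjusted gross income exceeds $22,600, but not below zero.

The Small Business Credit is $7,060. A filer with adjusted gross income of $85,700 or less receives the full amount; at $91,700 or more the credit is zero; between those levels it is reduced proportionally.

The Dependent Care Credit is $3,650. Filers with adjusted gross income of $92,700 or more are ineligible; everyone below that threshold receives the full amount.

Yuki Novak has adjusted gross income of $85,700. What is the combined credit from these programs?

$11,239

Elderly Relief Credit: income exceeds $22,600 by $63,100, which is 32 full-or-partial $2,000 increments; reduction = 32 × $36 = $1,152, leaving $529.
Small Business Credit: $85,700 is at or below the $85,700 threshold, so the full $7,060 applies.
Dependent Care Credit: $85,700 is below the $92,700 cutoff, so the full $3,650 applies.
Total: $529 + $7,060 + $3,650 = $11,239.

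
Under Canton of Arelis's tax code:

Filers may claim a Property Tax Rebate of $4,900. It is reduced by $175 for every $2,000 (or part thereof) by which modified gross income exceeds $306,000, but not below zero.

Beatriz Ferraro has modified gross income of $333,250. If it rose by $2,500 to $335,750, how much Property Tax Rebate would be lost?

At $333,250 — income exceeds $306,000 by $27,250, which is 14 full-or-partial $2,000 increments; reduction = 14 × $175 = $2,450, leaving $2,450.
At $335,750 — income exceeds $306,000 by $29,750, which is 15 full-or-partial $2,000 increments; reduction = 15 × $175 = $2,625, leaving $2,275.
Lost: $2,450 − $2,275 = $175.

$175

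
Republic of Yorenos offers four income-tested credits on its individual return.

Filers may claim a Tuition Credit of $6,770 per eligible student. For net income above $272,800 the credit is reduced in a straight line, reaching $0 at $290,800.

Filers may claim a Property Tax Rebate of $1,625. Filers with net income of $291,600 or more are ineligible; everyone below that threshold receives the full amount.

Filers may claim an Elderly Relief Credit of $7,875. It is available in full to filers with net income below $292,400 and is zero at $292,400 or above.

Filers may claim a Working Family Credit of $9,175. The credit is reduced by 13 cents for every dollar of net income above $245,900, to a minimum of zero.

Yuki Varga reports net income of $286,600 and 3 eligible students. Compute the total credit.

$18,123

Tuition Credit: base = 3 × $6,770 = $20,310. $286,600 is $13,800 into a $18,000 phase-out range, leaving 4,200/18,000 of the credit: $20,310 × 4,200/18,000 = $4,739.
Property Tax Rebate: $286,600 is below the $291,600 cutoff, so the full $1,625 applies.
Elderly Relief Credit: $286,600 is below the $292,400 cutoff, so the full $7,875 applies.
Working Family Credit: 13% of the $40,700 excess over $245,900 is $5,291; credit = $9,175 − $5,291 = $3,884.
Total: $4,739 + $1,625 + $7,875 + $3,884 = $18,123.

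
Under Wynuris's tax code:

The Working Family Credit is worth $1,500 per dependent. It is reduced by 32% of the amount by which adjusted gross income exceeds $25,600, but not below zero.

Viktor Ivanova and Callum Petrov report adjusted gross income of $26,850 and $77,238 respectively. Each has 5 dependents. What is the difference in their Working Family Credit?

Viktor ($26,850): Working Family Credit: base = 5 × $1,500 = $7,500. 32% of the $1,250 excess over $25,600 is $400; credit = $7,500 − $400 = $7,100.
Callum ($77,238): Working Family Credit: base = 5 × $1,500 = $7,500. 32% of the $51,638 excess over $25,600 is $16,524.16 ≥ base, so the credit is $0.
Difference: |$7,100 − $0| = $7,100.

$7,100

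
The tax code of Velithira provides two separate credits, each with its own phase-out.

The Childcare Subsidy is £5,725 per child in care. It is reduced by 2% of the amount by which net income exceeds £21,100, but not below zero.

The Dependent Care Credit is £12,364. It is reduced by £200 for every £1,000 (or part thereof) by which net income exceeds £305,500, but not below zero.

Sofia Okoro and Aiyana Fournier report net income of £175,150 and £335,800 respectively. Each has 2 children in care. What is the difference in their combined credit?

£9,413

Sofia (£175,150): Childcare Subsidy: base = 2 × £5,725 = £11,450. 2% of the £154,050 excess over £21,100 is £3,081; credit = £11,450 − £3,081 = £8,369. Dependent Care Credit: £175,150 is at or below the £305,500 threshold, so the full £12,364 applies. total £8,369 + £12,364 = £20,733
Aiyana (£335,800): Childcare Subsidy: base = 2 × £5,725 = £11,450. 2% of the £314,700 excess over £21,100 is £6,294; credit = £11,450 − £6,294 = £5,156. Dependent Care Credit: income exceeds £305,500 by £30,300, which is 31 full-or-partial £1,000 increments; reduction = 31 × £200 = £6,200, leaving £6,164. total £5,156 + £6,164 = £11,320
Difference: |£20,733 − £11,320| = £9,413.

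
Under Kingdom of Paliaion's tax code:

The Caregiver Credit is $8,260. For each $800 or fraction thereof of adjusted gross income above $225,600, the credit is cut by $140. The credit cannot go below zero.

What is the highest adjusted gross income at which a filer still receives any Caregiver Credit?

After 58 increments the reduction is 58 × $140 = $8,120, leaving $140; one more increment wipes it out. Increment 58 ends at excess 58 × $800 = $46,400, so the highest qualifying income is $225,600 + $46,400 = $272,000.

$272,000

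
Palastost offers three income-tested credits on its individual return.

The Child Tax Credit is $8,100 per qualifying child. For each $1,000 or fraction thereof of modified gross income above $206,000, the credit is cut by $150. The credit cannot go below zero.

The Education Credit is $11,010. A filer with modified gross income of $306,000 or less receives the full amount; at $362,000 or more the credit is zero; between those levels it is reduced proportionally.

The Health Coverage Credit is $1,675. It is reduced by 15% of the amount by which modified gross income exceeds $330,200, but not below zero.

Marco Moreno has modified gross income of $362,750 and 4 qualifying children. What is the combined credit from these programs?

$8,850

Child Tax Credit: base = 4 × $8,100 = $32,400. income exceeds $206,000 by $156,750, which is 157 full-or-partial $1,000 increments; reduction = 157 × $150 = $23,550, leaving $8,850.
Education Credit: $362,750 is at or above $362,000, so the credit is $0.
Health Coverage Credit: 15% of the $32,550 excess over $330,200 is $4,882.50 ≥ base, so the credit is $0.
Total: $8,850 + $0 + $0 = $8,850.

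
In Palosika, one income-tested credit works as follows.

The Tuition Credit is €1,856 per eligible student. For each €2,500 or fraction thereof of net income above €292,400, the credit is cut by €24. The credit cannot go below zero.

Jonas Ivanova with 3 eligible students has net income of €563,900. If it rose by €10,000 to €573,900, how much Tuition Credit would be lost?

At €563,900 — base = 3 × €1,856 = €5,568. income exceeds €292,400 by €271,500, which is 109 full-or-partial €2,500 increments; reduction = 109 × €24 = €2,616, leaving €2,952.
At €573,900 — base = 3 × €1,856 = €5,568. income exceeds €292,400 by €281,500, which is 113 full-or-partial €2,500 increments; reduction = 113 × €24 = €2,712, leaving €2,856.
Lost: €2,952 − €2,856 = €96.

€96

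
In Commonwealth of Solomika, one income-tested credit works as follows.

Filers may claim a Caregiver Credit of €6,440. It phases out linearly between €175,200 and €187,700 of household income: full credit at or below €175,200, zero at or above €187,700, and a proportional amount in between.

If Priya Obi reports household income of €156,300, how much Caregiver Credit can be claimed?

Caregiver Credit: €156,300 is at or below the €175,200 threshold, so the full €6,440 applies.

€6,440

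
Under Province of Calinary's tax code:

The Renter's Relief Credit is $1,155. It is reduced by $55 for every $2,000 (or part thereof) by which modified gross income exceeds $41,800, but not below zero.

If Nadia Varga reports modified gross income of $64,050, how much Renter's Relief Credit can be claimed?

$495

Renter's Relief Credit: income exceeds $41,800 by $22,250, which is 12 full-or-partial $2,000 increments; reduction = 12 × $55 = $660, leaving $495.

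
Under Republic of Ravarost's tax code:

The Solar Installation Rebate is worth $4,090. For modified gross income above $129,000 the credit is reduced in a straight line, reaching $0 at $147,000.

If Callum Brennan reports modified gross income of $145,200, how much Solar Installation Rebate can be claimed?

Solar Installation Rebate: $145,200 is $16,200 into a $18,000 phase-out range, leaving 1,800/18,000 of the credit: $4,090 × 1,800/18,000 = $409.

$409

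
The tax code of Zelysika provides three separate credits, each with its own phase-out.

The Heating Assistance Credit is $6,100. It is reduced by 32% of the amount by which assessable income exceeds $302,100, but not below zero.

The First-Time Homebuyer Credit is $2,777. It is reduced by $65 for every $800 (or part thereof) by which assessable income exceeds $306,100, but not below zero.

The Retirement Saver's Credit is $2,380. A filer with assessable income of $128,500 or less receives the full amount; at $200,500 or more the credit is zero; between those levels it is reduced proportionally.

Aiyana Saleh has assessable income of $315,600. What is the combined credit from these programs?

$3,777

Heating Assistance Credit: 32% of the $13,500 excess over $302,100 is $4,320; credit = $6,100 − $4,320 = $1,780.
First-Time Homebuyer Credit: income exceeds $306,100 by $9,500, which is 12 full-or-partial $800 increments; reduction = 12 × $65 = $780, leaving $1,997.
Retirement Saver's Credit: $315,600 is at or above $200,500, so the credit is $0.
Total: $1,780 + $1,997 + $0 = $3,777.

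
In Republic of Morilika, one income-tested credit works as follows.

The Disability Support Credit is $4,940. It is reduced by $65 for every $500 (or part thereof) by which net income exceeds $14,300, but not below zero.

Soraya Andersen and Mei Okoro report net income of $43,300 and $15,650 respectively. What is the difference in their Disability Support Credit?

$3,575

Soraya ($43,300): Disability Support Credit: income exceeds $14,300 by $29,000, which is 58 full-or-partial $500 increments; reduction = 58 × $65 = $3,770, leaving $1,170.
Mei ($15,650): Disability Support Credit: income exceeds $14,300 by $1,350, which is 3 full-or-partial $500 increments; reduction = 3 × $65 = $195, leaving $4,745.
Difference: |$1,170 − $4,745| = $3,575.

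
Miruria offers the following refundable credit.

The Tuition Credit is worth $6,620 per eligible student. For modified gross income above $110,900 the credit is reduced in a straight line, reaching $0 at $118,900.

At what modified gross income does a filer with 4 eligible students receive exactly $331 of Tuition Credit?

$118,800

Full credit = 4 × $6,620 = $26,480.
$331 is 331/26,480 of the full $26,480, so 26,149/26,480 of the $8,000 range has been used: income = $110,900 + $8,000 × 26,149/26,480 = $118,800.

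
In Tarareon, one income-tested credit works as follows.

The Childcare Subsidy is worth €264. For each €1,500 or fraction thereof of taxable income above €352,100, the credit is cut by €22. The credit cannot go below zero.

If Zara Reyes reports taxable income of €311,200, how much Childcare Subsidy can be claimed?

Childcare Subsidy: €311,200 is at or below the €352,100 threshold, so the full €264 applies.

€264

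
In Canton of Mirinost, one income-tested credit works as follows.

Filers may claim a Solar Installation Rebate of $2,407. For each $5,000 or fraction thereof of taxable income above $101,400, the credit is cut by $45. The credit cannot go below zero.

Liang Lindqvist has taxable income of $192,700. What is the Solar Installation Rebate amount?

$1,552

Solar Installation Rebate: income exceeds $101,400 by $91,300, which is 19 full-or-partial $5,000 increments; reduction = 19 × $45 = $855, leaving $1,552.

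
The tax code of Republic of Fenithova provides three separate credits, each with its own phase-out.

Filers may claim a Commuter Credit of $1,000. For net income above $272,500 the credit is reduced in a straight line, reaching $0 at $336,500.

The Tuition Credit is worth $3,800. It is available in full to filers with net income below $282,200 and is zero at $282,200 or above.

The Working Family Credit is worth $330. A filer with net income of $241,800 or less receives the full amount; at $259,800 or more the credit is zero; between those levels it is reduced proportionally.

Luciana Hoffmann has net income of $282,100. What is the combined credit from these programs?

$4,650

Commuter Credit: $282,100 is $9,600 into a $64,000 phase-out range, leaving 54,400/64,000 of the credit: $1,000 × 54,400/64,000 = $850.
Tuition Credit: $282,100 is below the $282,200 cutoff, so the full $3,800 applies.
Working Family Credit: $282,100 is at or above $259,800, so the credit is $0.
Total: $850 + $3,800 + $0 = $4,650.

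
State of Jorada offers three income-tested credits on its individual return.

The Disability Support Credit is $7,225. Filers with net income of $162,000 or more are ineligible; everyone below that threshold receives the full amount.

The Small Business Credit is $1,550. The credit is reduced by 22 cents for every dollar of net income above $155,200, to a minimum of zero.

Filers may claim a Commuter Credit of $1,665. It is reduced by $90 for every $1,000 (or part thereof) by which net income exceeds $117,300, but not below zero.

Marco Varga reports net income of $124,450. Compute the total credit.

Disability Support Credit: $124,450 is below the $162,000 cutoff, so the full $7,225 applies.
Small Business Credit: $124,450 is at or below the $155,200 threshold, so the full $1,550 applies.
Commuter Credit: income exceeds $117,300 by $7,150, which is 8 full-or-partial $1,000 increments; reduction = 8 × $90 = $720, leaving $945.
Total: $7,225 + $1,550 + $945 = $9,720.

$9,720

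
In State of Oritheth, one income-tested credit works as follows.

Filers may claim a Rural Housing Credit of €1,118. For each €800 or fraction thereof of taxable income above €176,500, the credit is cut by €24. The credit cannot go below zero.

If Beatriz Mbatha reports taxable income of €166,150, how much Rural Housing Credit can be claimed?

€1,118

Rural Housing Credit: €166,150 is at or below the €176,500 threshold, so the full €1,118 applies.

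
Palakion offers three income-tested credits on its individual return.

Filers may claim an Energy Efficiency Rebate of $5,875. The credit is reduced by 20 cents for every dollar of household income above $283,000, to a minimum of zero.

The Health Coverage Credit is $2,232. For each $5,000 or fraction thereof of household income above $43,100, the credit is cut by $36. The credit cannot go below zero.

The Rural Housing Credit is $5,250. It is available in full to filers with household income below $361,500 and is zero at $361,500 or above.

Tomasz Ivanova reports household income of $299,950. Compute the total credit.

$8,095

Energy Efficiency Rebate: 20% of the $16,950 excess over $283,000 is $3,390; credit = $5,875 − $3,390 = $2,485.
Health Coverage Credit: income exceeds $43,100 by $256,850, which is 52 full-or-partial $5,000 increments; reduction = 52 × $36 = $1,872, leaving $360.
Rural Housing Credit: $299,950 is below the $361,500 cutoff, so the full $5,250 applies.
Total: $2,485 + $360 + $5,250 = $8,095.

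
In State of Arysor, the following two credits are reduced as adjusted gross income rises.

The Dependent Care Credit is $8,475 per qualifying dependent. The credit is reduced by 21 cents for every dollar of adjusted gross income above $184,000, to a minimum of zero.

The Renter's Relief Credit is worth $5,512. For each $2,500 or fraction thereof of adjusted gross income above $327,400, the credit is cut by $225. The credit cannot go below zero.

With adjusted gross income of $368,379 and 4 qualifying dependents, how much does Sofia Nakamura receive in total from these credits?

$1,687

Dependent Care Credit: base = 4 × $8,475 = $33,900. 21% of the $184,379 excess over $184,000 is $38,719.59 ≥ base, so the credit is $0.
Renter's Relief Credit: income exceeds $327,400 by $40,979, which is 17 full-or-partial $2,500 increments; reduction = 17 × $225 = $3,825, leaving $1,687.
Total: $0 + $1,687 = $1,687.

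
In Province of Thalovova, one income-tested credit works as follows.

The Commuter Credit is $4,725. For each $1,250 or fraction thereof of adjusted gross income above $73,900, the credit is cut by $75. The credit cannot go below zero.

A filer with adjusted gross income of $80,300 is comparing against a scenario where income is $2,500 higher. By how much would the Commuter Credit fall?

At $80,300 — income exceeds $73,900 by $6,400, which is 6 full-or-partial $1,250 increments; reduction = 6 × $75 = $450, leaving $4,275.
At $82,800 — income exceeds $73,900 by $8,900, which is 8 full-or-partial $1,250 increments; reduction = 8 × $75 = $600, leaving $4,125.
Lost: $4,275 − $4,125 = $150.

$150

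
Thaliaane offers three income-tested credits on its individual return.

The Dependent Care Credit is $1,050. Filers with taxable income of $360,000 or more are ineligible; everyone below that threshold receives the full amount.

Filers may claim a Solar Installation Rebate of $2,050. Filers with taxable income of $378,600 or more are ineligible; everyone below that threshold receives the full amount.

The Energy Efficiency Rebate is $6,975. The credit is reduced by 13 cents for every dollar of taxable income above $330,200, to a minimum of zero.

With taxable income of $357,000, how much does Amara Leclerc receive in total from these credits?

$6,591

Dependent Care Credit: $357,000 is below the $360,000 cutoff, so the full $1,050 applies.
Solar Installation Rebate: $357,000 is below the $378,600 cutoff, so the full $2,050 applies.
Energy Efficiency Rebate: 13% of the $26,800 excess over $330,200 is $3,484; credit = $6,975 − $3,484 = $3,491.
Total: $1,050 + $2,050 + $3,491 = $6,591.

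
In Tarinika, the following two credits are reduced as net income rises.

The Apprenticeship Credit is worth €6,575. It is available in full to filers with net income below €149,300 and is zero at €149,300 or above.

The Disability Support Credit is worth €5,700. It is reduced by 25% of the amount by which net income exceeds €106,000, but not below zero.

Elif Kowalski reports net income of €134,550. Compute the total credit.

Apprenticeship Credit: €134,550 is below the €149,300 cutoff, so the full €6,575 applies.
Disability Support Credit: 25% of the €28,550 excess over €106,000 is €7,137.50 ≥ base, so the credit is €0.
Total: €6,575 + €0 = €6,575.

€6,575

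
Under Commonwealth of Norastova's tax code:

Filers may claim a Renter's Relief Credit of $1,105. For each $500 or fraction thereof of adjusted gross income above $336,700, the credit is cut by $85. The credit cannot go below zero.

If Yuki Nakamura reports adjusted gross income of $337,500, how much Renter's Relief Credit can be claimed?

$935

Renter's Relief Credit: income exceeds $336,700 by $800, which is 2 full-or-partial $500 increments; reduction = 2 × $85 = $170, leaving $935.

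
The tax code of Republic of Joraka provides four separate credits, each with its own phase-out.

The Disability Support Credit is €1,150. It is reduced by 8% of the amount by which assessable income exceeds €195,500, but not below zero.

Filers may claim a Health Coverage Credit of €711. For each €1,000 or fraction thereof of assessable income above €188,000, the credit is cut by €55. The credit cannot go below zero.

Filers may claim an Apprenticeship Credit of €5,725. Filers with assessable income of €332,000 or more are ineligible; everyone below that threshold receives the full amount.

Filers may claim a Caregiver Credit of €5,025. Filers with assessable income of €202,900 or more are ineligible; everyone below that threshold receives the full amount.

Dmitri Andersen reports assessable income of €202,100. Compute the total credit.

Disability Support Credit: 8% of the €6,600 excess over €195,500 is €528; credit = €1,150 − €528 = €622.
Health Coverage Credit: income exceeds €188,000 by €14,100 → 15 increments × €55 = €825 ≥ base, so the credit is €0.
Apprenticeship Credit: €202,100 is below the €332,000 cutoff, so the full €5,725 applies.
Caregiver Credit: €202,100 is below the €202,900 cutoff, so the full €5,025 applies.
Total: €622 + €0 + €5,725 + €5,025 = €11,372.

€11,372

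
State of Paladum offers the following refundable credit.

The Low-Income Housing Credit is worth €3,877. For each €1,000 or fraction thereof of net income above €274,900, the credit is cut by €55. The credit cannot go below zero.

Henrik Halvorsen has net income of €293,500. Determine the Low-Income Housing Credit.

Low-Income Housing Credit: income exceeds €274,900 by €18,600, which is 19 full-or-partial €1,000 increments; reduction = 19 × €55 = €1,045, leaving €2,832.

€2,832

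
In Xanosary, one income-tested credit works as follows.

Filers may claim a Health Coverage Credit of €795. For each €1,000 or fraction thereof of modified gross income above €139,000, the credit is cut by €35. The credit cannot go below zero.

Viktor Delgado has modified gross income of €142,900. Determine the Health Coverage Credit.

Health Coverage Credit: income exceeds €139,000 by €3,900, which is 4 full-or-partial €1,000 increments; reduction = 4 × €35 = €140, leaving €655.

€655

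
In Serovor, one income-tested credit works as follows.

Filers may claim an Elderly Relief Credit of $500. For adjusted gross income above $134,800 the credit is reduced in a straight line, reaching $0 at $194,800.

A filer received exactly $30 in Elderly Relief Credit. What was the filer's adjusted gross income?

$191,200

$30 is 30/500 of the full $500, so 470/500 of the $60,000 range has been used: income = $134,800 + $60,000 × 470/500 = $191,200.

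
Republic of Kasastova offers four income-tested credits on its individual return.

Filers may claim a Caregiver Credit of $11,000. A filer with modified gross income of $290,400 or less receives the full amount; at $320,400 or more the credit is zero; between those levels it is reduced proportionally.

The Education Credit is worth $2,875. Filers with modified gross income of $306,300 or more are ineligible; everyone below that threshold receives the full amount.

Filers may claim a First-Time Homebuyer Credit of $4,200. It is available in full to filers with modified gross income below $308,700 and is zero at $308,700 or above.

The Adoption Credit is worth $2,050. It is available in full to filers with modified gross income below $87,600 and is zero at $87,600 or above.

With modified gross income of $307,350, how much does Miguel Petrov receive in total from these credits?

$8,985

Caregiver Credit: $307,350 is $16,950 into a $30,000 phase-out range, leaving 13,050/30,000 of the credit: $11,000 × 13,050/30,000 = $4,785.
Education Credit: $307,350 meets or exceeds the $306,300 cutoff, so the credit is $0.
First-Time Homebuyer Credit: $307,350 is below the $308,700 cutoff, so the full $4,200 applies.
Adoption Credit: $307,350 meets or exceeds the $87,600 cutoff, so the credit is $0.
Total: $4,785 + $0 + $4,200 + $0 = $8,985.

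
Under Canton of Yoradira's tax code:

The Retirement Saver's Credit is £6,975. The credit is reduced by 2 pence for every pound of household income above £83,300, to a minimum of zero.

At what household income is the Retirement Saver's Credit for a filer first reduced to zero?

The credit falls by 2% of each pound above £83,300, so it reaches zero when the excess is £6,975 / 2% = £348,750: income = £83,300 + £348,750 = £432,050.

£432,050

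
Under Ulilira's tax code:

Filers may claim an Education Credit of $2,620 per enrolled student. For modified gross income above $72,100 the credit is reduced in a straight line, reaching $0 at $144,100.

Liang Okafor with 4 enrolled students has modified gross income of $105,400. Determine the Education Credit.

$5,633

Education Credit: base = 4 × $2,620 = $10,480. $105,400 is $33,300 into a $72,000 phase-out range, leaving 38,700/72,000 of the credit: $10,480 × 38,700/72,000 = $5,633.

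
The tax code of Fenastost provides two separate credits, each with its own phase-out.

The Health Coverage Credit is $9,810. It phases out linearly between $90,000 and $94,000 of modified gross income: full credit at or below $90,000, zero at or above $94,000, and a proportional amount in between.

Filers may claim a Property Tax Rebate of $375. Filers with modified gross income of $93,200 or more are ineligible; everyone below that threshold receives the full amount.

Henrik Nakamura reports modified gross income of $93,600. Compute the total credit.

$981

Health Coverage Credit: $93,600 is $3,600 into a $4,000 phase-out range, leaving 400/4,000 of the credit: $9,810 × 400/4,000 = $981.
Property Tax Rebate: $93,600 meets or exceeds the $93,200 cutoff, so the credit is $0.
Total: $981 + $0 = $981.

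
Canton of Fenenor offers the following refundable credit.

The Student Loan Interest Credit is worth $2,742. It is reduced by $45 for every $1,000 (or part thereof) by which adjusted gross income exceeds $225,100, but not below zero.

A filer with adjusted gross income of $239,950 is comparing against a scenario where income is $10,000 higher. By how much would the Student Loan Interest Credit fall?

At $239,950 — income exceeds $225,100 by $14,850, which is 15 full-or-partial $1,000 increments; reduction = 15 × $45 = $675, leaving $2,067.
At $249,950 — income exceeds $225,100 by $24,850, which is 25 full-or-partial $1,000 increments; reduction = 25 × $45 = $1,125, leaving $1,617.
Lost: $2,067 − $1,617 = $450.

$450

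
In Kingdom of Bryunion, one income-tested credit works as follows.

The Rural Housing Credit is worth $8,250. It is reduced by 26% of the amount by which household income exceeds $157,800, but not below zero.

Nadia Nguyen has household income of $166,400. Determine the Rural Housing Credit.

$6,014

Rural Housing Credit: 26% of the $8,600 excess over $157,800 is $2,236; credit = $8,250 − $2,236 = $6,014.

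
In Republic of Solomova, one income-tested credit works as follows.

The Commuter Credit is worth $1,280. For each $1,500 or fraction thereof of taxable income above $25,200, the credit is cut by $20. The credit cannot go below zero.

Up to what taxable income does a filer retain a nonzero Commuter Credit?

$119,700

After 63 increments the reduction is 63 × $20 = $1,260, leaving $20; one more increment wipes it out. Increment 63 ends at excess 63 × $1,500 = $94,500, so the highest qualifying income is $25,200 + $94,500 = $119,700.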